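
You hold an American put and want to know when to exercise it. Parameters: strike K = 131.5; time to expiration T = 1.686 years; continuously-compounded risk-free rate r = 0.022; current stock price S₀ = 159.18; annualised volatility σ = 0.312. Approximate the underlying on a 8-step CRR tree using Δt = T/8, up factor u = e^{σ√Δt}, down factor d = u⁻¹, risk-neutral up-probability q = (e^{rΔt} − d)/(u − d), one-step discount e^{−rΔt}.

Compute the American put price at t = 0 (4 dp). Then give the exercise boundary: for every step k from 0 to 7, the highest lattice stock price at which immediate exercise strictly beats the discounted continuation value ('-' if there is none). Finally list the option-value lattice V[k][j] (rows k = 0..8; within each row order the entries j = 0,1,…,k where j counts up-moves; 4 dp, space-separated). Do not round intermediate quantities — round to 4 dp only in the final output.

Δt=0.21075  u=1.15400  d=0.86655  q=0.48042  discount=0.99537
step 8 (expiry): payoffs max(K−S,0) = 80.8882 64.0999 41.7427 11.9694 0.0000 0.0000 0.0000 0.0000 0.0000
step 7: (k=7,j=0): S=58.4058, (K−S)⁺=73.0942, hold=72.4859 ⇒ V=73.0942 exercise | (k=7,j=1): S=77.7795, (K−S)⁺=53.7205, hold=53.1122 ⇒ V=53.7205 exercise | (k=7,j=2): S=103.5797, (K−S)⁺=27.9203, hold=27.3120 ⇒ V=27.9203 exercise | (k=7,j=3): S=137.9380, (K−S)⁺=0.0000, hold=6.1903 ⇒ V=6.1903 continue | (k=7,j=4): S=183.6932, (K−S)⁺=0.0000, hold=0.0000 ⇒ V=0.0000 continue | (k=7,j=5): S=244.6259, (K−S)⁺=0.0000, hold=0.0000 ⇒ V=0.0000 continue | (k=7,j=6): S=325.7704, (K−S)⁺=0.0000, hold=0.0000 ⇒ V=0.0000 continue | (k=7,j=7): S=433.8313, (K−S)⁺=0.0000, hold=0.0000 ⇒ V=0.0000 continue  boundary S*=103.5797
step 6: (k=6,j=0): S=67.4001, (K−S)⁺=64.0999, hold=63.4916 ⇒ V=64.0999 exercise | (k=6,j=1): S=89.7573, (K−S)⁺=41.7427, hold=41.1344 ⇒ V=41.7427 exercise | (k=6,j=2): S=119.5306, (K−S)⁺=11.9694, hold=17.3999 ⇒ V=17.3999 continue | (k=6,j=3): S=159.1800, (K−S)⁺=0.0000, hold=3.2015 ⇒ V=3.2015 continue | (k=6,j=4): S=211.9814, (K−S)⁺=0.0000, hold=0.0000 ⇒ V=0.0000 continue | (k=6,j=5): S=282.2975, (K−S)⁺=0.0000, hold=0.0000 ⇒ V=0.0000 continue | (k=6,j=6): S=375.9380, (K−S)⁺=0.0000, hold=0.0000 ⇒ V=0.0000 continue  boundary S*=89.7573
step 5: (k=5,j=0): S=77.7795, (K−S)⁺=53.7205, hold=53.1122 ⇒ V=53.7205 exercise | (k=5,j=1): S=103.5797, (K−S)⁺=27.9203, hold=29.9089 ⇒ V=29.9089 continue | (k=5,j=2): S=137.9380, (K−S)⁺=0.0000, hold=10.5297 ⇒ V=10.5297 continue | (k=5,j=3): S=183.6932, (K−S)⁺=0.0000, hold=1.6557 ⇒ V=1.6557 continue | (k=5,j=4): S=244.6259, (K−S)⁺=0.0000, hold=0.0000 ⇒ V=0.0000 continue | (k=5,j=5): S=325.7704, (K−S)⁺=0.0000, hold=0.0000 ⇒ V=0.0000 continue  boundary S*=77.7795
step 4: (k=4,j=0): S=89.7573, (K−S)⁺=41.7427, hold=42.0853 ⇒ V=42.0853 continue | (k=4,j=1): S=119.5306, (K−S)⁺=11.9694, hold=20.5034 ⇒ V=20.5034 continue | (k=4,j=2): S=159.1800, (K−S)⁺=0.0000, hold=6.2375 ⇒ V=6.2375 continue | (k=4,j=3): S=211.9814, (K−S)⁺=0.0000, hold=0.8563 ⇒ V=0.8563 continue | (k=4,j=4): S=282.2975, (K−S)⁺=0.0000, hold=0.0000 ⇒ V=0.0000 continue  boundary S*=-
step 3: (k=3,j=0): S=103.5797, (K−S)⁺=27.9203, hold=31.5702 ⇒ V=31.5702 continue | (k=3,j=1): S=137.9380, (K−S)⁺=0.0000, hold=13.5866 ⇒ V=13.5866 continue | (k=3,j=2): S=183.6932, (K−S)⁺=0.0000, hold=3.6354 ⇒ V=3.6354 continue | (k=3,j=3): S=244.6259, (K−S)⁺=0.0000, hold=0.4429 ⇒ V=0.4429 continue  boundary S*=-
step 2: (k=2,j=0): S=119.5306, (K−S)⁺=11.9694, hold=22.8245 ⇒ V=22.8245 continue | (k=2,j=1): S=159.1800, (K−S)⁺=0.0000, hold=8.7651 ⇒ V=8.7651 continue | (k=2,j=2): S=211.9814, (K−S)⁺=0.0000, hold=2.0919 ⇒ V=2.0919 continue  boundary S*=-
step 1: (k=1,j=0): S=137.9380, (K−S)⁺=0.0000, hold=15.9957 ⇒ V=15.9957 continue | (k=1,j=1): S=183.6932, (K−S)⁺=0.0000, hold=5.5334 ⇒ V=5.5334 continue  boundary S*=-
step 0: (k=0,j=0): S=159.1800, (K−S)⁺=0.0000, hold=10.9187 ⇒ V=10.9187 continue  boundary S*=-

price = 10.9187
boundary = - - - - - 77.7795 89.7573 103.5797
tree:
10.9187
15.9957 5.5334
22.8245 8.7651 2.0919
31.5702 13.5866 3.6354 0.4429
42.0853 20.5034 6.2375 0.8563 0.0000
53.7205 29.9089 10.5297 1.6557 0.0000 0.0000
64.0999 41.7427 17.3999 3.2015 0.0000 0.0000 0.0000
73.0942 53.7205 27.9203 6.1903 0.0000 0.0000 0.0000 0.0000
80.8882 64.0999 41.7427 11.9694 0.0000 0.0000 0.0000 0.0000 0.0000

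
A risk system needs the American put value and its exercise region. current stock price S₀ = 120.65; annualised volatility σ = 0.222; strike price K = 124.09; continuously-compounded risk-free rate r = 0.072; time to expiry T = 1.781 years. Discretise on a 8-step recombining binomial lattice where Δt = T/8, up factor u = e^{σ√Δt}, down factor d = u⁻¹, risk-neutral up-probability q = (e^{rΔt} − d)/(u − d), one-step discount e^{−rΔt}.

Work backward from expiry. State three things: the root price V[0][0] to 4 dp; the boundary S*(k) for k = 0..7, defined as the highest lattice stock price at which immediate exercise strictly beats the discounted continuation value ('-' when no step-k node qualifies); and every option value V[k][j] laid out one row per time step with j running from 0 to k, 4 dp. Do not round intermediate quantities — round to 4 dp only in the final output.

price = 10.6889
boundary = - - 97.8466 88.1160 97.8466 88.1160 97.8466 108.6517
tree:
10.6889
17.0048 5.8521
26.2434 9.9700 2.6658
35.9740 16.4739 4.9588 0.8742
44.7369 26.2434 8.9906 1.8166 0.1313
52.6284 35.9740 15.7464 3.7452 0.2971 0.0000
59.7350 44.7369 26.2434 7.6485 0.6721 0.0000 0.0000
66.1350 52.6284 35.9740 15.4383 1.5206 0.0000 0.0000 0.0000
71.8984 59.7350 44.7369 26.2434 3.4400 0.0000 0.0000 0.0000 0.0000

params: Δt=0.22262 u=1.11043 d=0.90055 q=0.55083 e^(-rΔt)=0.98410
t_8 payoffs: 71.8984 59.7350 44.7369 26.2434 3.4400 0.0000 0.0000 0.0000 0.0000
t_7: node(7,0) S=57.9550 payoff=66.1350 vs cont=64.1618 → 66.1350 [stop]  node(7,1) S=71.4616 payoff=52.6284 vs cont=50.6552 → 52.6284 [stop]  node(7,2) S=88.1160 payoff=35.9740 vs cont=34.0008 → 35.9740 [stop]  node(7,3) S=108.6517 payoff=15.4383 vs cont=13.4651 → 15.4383 [stop]  node(7,4) S=133.9733 payoff=0.0000 vs cont=1.5206 → 1.5206 [wait]  node(7,5) S=165.1962 payoff=0.0000 vs cont=0.0000 → 0.0000 [wait]  node(7,6) S=203.6956 payoff=0.0000 vs cont=0.0000 → 0.0000 [wait]  node(7,7) S=251.1675 payoff=0.0000 vs cont=0.0000 → 0.0000 [wait]  ⇒ S*(7)=108.6517
t_6: node(6,0) S=64.3550 payoff=59.7350 vs cont=57.7618 → 59.7350 [stop]  node(6,1) S=79.3531 payoff=44.7369 vs cont=42.7637 → 44.7369 [stop]  node(6,2) S=97.8466 payoff=26.2434 vs cont=24.2703 → 26.2434 [stop]  node(6,3) S=120.6500 payoff=3.4400 vs cont=7.6485 → 7.6485 [wait]  node(6,4) S=148.7678 payoff=0.0000 vs cont=0.6721 → 0.6721 [wait]  node(6,5) S=183.4386 payoff=0.0000 vs cont=0.0000 → 0.0000 [wait]  node(6,6) S=226.1896 payoff=0.0000 vs cont=0.0000 → 0.0000 [wait]  ⇒ S*(6)=97.8466
t_5: node(5,0) S=71.4616 payoff=52.6284 vs cont=50.6552 → 52.6284 [stop]  node(5,1) S=88.1160 payoff=35.9740 vs cont=34.0008 → 35.9740 [stop]  node(5,2) S=108.6517 payoff=15.4383 vs cont=15.7464 → 15.7464 [wait]  node(5,3) S=133.9733 payoff=0.0000 vs cont=3.7452 → 3.7452 [wait]  node(5,4) S=165.1962 payoff=0.0000 vs cont=0.2971 → 0.2971 [wait]  node(5,5) S=203.6956 payoff=0.0000 vs cont=0.0000 → 0.0000 [wait]  ⇒ S*(5)=88.1160
t_4: node(4,0) S=79.3531 payoff=44.7369 vs cont=42.7637 → 44.7369 [stop]  node(4,1) S=97.8466 payoff=26.2434 vs cont=24.4373 → 26.2434 [stop]  node(4,2) S=120.6500 payoff=3.4400 vs cont=8.9906 → 8.9906 [wait]  node(4,3) S=148.7678 payoff=0.0000 vs cont=1.8166 → 1.8166 [wait]  node(4,4) S=183.4386 payoff=0.0000 vs cont=0.1313 → 0.1313 [wait]  ⇒ S*(4)=97.8466
t_3: node(3,0) S=88.1160 payoff=35.9740 vs cont=34.0008 → 35.9740 [stop]  node(3,1) S=108.6517 payoff=15.4383 vs cont=16.4739 → 16.4739 [wait]  node(3,2) S=133.9733 payoff=0.0000 vs cont=4.9588 → 4.9588 [wait]  node(3,3) S=165.1962 payoff=0.0000 vs cont=0.8742 → 0.8742 [wait]  ⇒ S*(3)=88.1160
t_2: node(2,0) S=97.8466 payoff=26.2434 vs cont=24.8316 → 26.2434 [stop]  node(2,1) S=120.6500 payoff=3.4400 vs cont=9.9700 → 9.9700 [wait]  node(2,2) S=148.7678 payoff=0.0000 vs cont=2.6658 → 2.6658 [wait]  ⇒ S*(2)=97.8466
t_1: node(1,0) S=108.6517 payoff=15.4383 vs cont=17.0048 → 17.0048 [wait]  node(1,1) S=133.9733 payoff=0.0000 vs cont=5.8521 → 5.8521 [wait]  ⇒ S*(1)=-
t_0: node(0,0) S=120.6500 payoff=3.4400 vs cont=10.6889 → 10.6889 [wait]  ⇒ S*(0)=-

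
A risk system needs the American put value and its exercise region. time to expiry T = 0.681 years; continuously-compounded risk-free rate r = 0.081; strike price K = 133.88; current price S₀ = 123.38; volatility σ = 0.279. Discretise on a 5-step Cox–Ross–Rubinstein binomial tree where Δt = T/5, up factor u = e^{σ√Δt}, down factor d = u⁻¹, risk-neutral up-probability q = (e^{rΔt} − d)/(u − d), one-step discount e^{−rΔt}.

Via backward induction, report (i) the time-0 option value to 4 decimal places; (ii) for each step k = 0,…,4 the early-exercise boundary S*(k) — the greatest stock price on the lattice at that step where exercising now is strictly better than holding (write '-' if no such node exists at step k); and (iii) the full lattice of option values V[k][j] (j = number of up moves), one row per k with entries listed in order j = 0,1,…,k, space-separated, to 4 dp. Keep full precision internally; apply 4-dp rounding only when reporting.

price = 14.3563
boundary = - 111.3082 100.4176 111.3082 100.4176
tree:
14.3563
22.5718 7.3154
33.4624 13.1041 2.2954
43.2875 22.5718 4.9177 0.0000
52.1512 33.4624 10.5358 0.0000 0.0000
60.1477 43.2875 22.5718 0.0000 0.0000 0.0000

params: Δt=0.13620 u=1.10845 d=0.90216 q=0.52806 e^(-rΔt)=0.98903
t_5 payoffs: 60.1477 43.2875 22.5718 0.0000 0.0000 0.0000
t_4: node(4,0) S=81.7288 payoff=52.1512 vs cont=50.6824 → 52.1512 [stop]  node(4,1) S=100.4176 payoff=33.4624 vs cont=31.9935 → 33.4624 [stop]  node(4,2) S=123.3800 payoff=10.5000 vs cont=10.5358 → 10.5358 [wait]  node(4,3) S=151.5932 payoff=0.0000 vs cont=0.0000 → 0.0000 [wait]  node(4,4) S=186.2578 payoff=0.0000 vs cont=0.0000 → 0.0000 [wait]  ⇒ S*(4)=100.4176
t_3: node(3,0) S=90.5925 payoff=43.2875 vs cont=41.8186 → 43.2875 [stop]  node(3,1) S=111.3082 payoff=22.5718 vs cont=21.1216 → 22.5718 [stop]  node(3,2) S=136.7610 payoff=0.0000 vs cont=4.9177 → 4.9177 [wait]  node(3,3) S=168.0340 payoff=0.0000 vs cont=0.0000 → 0.0000 [wait]  ⇒ S*(3)=111.3082
t_2: node(2,0) S=100.4176 payoff=33.4624 vs cont=31.9935 → 33.4624 [stop]  node(2,1) S=123.3800 payoff=10.5000 vs cont=13.1041 → 13.1041 [wait]  node(2,2) S=151.5932 payoff=0.0000 vs cont=2.2954 → 2.2954 [wait]  ⇒ S*(2)=100.4176
t_1: node(1,0) S=111.3082 payoff=22.5718 vs cont=22.4629 → 22.5718 [stop]  node(1,1) S=136.7610 payoff=0.0000 vs cont=7.3154 → 7.3154 [wait]  ⇒ S*(1)=111.3082
t_0: node(0,0) S=123.3800 payoff=10.5000 vs cont=14.3563 → 14.3563 [wait]  ⇒ S*(0)=-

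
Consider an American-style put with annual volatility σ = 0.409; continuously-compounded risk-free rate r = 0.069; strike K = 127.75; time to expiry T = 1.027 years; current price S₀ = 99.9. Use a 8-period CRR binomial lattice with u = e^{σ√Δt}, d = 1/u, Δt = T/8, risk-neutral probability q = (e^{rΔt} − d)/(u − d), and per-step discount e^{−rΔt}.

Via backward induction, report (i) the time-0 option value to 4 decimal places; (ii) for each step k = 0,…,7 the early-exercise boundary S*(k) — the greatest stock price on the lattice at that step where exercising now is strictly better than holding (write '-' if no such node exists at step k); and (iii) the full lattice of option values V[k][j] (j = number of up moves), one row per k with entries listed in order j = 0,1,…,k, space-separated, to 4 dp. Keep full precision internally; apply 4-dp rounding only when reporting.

price = 31.4946
boundary = - - 74.5213 86.2825 74.5213 86.2825 99.9000 86.2825
tree:
31.4946
41.6461 21.6506
53.2287 30.5175 12.9469
63.3868 41.4675 19.8371 6.1135
72.1602 53.2287 29.3294 10.4593 1.7666
79.7377 63.3868 41.4675 17.4090 3.5202 0.0000
86.2823 72.1602 53.2287 27.8500 7.0143 0.0000 0.0000
91.9348 79.7377 63.3868 41.4675 13.9767 0.0000 0.0000 0.0000
96.8168 86.2823 72.1602 53.2287 27.8500 0.0000 0.0000 0.0000 0.0000

Δt=0.12837, u=1.15782, d=0.86369, q=0.49368, disc=e^(-rΔt)=0.99118
k=8 terminal: V=max(K-S,0) → 96.8168 86.2823 72.1602 53.2287 27.8500 0.0000 0.0000 0.0000 0.0000
k=7: j=0 S=35.8152 intr=91.9348 cont=90.8082 V=91.9348[EX]; j=1 S=48.0123 intr=79.7377 cont=78.6111 V=79.7377[EX]; j=2 S=64.3632 intr=63.3868 cont=62.2602 V=63.3868[EX]; j=3 S=86.2825 intr=41.4675 cont=40.3409 V=41.4675[EX]; j=4 S=115.6666 intr=12.0834 cont=13.9767 V=13.9767[hold]; j=5 S=155.0577 intr=0.0000 cont=0.0000 V=0.0000[hold]; j=6 S=207.8636 intr=0.0000 cont=0.0000 V=0.0000[hold]; j=7 S=278.6529 intr=0.0000 cont=0.0000 V=0.0000[hold]  S*(7)=86.2825
k=6: j=0 S=41.4677 intr=86.2823 cont=85.1557 V=86.2823[EX]; j=1 S=55.5898 intr=72.1602 cont=71.0336 V=72.1602[EX]; j=2 S=74.5213 intr=53.2287 cont=52.1021 V=53.2287[EX]; j=3 S=99.9000 intr=27.8500 cont=27.6499 V=27.8500[EX]; j=4 S=133.9216 intr=0.0000 cont=7.0143 V=7.0143[hold]; j=5 S=179.5295 intr=0.0000 cont=0.0000 V=0.0000[hold]; j=6 S=240.6695 intr=0.0000 cont=0.0000 V=0.0000[hold]  S*(6)=99.9000
k=5: j=0 S=48.0123 intr=79.7377 cont=78.6111 V=79.7377[EX]; j=1 S=64.3632 intr=63.3868 cont=62.2602 V=63.3868[EX]; j=2 S=86.2825 intr=41.4675 cont=40.3409 V=41.4675[EX]; j=3 S=115.6666 intr=12.0834 cont=17.4090 V=17.4090[hold]; j=4 S=155.0577 intr=0.0000 cont=3.5202 V=3.5202[hold]; j=5 S=207.8636 intr=0.0000 cont=0.0000 V=0.0000[hold]  S*(5)=86.2825
k=4: j=0 S=55.5898 intr=72.1602 cont=71.0336 V=72.1602[EX]; j=1 S=74.5213 intr=53.2287 cont=52.1021 V=53.2287[EX]; j=2 S=99.9000 intr=27.8500 cont=29.3294 V=29.3294[hold]; j=3 S=133.9216 intr=0.0000 cont=10.4593 V=10.4593[hold]; j=4 S=179.5295 intr=0.0000 cont=1.7666 V=1.7666[hold]  S*(4)=74.5213
k=3: j=0 S=64.3632 intr=63.3868 cont=62.2602 V=63.3868[EX]; j=1 S=86.2825 intr=41.4675 cont=41.0648 V=41.4675[EX]; j=2 S=115.6666 intr=12.0834 cont=19.8371 V=19.8371[hold]; j=3 S=155.0577 intr=0.0000 cont=6.1135 V=6.1135[hold]  S*(3)=86.2825
k=2: j=0 S=74.5213 intr=53.2287 cont=52.1021 V=53.2287[EX]; j=1 S=99.9000 intr=27.8500 cont=30.5175 V=30.5175[hold]; j=2 S=133.9216 intr=0.0000 cont=12.9469 V=12.9469[hold]  S*(2)=74.5213
k=1: j=0 S=86.2825 intr=41.4675 cont=41.6461 V=41.6461[hold]; j=1 S=115.6666 intr=12.0834 cont=21.6506 V=21.6506[hold]  S*(1)=-
k=0: j=0 S=99.9000 intr=27.8500 cont=31.4946 V=31.4946[hold]  S*(0)=-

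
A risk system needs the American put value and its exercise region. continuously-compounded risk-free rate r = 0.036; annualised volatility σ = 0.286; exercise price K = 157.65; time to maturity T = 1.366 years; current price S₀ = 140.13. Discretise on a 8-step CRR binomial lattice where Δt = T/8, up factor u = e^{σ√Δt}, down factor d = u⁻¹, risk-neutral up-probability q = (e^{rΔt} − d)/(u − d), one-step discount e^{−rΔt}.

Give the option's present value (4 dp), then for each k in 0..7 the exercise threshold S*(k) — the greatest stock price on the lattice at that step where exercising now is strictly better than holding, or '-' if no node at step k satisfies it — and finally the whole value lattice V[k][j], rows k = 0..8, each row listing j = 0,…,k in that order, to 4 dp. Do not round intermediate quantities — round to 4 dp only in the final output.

params: Δt=0.17075 u=1.12545 d=0.88854 q=0.49652 e^(-rΔt)=0.99387
t_8 payoffs: 103.2086 88.6928 70.3066 47.0180 17.5200 0.0000 0.0000 0.0000 0.0000
t_7: node(7,0) S=61.2710 payoff=96.3790 vs cont=95.4129 → 96.3790 [stop]  node(7,1) S=77.6077 payoff=80.0423 vs cont=79.0761 → 80.0423 [stop]  node(7,2) S=98.3004 payoff=59.3496 vs cont=58.3834 → 59.3496 [stop]  node(7,3) S=124.5105 payoff=33.1395 vs cont=32.1734 → 33.1395 [stop]  node(7,4) S=157.7089 payoff=0.0000 vs cont=8.7670 → 8.7670 [wait]  node(7,5) S=199.7592 payoff=0.0000 vs cont=0.0000 → 0.0000 [wait]  node(7,6) S=253.0213 payoff=0.0000 vs cont=0.0000 → 0.0000 [wait]  node(7,7) S=320.4849 payoff=0.0000 vs cont=0.0000 → 0.0000 [wait]  ⇒ S*(7)=124.5105
t_6: node(6,0) S=68.9572 payoff=88.6928 vs cont=87.7267 → 88.6928 [stop]  node(6,1) S=87.3434 payoff=70.3066 vs cont=69.3405 → 70.3066 [stop]  node(6,2) S=110.6320 payoff=47.0180 vs cont=46.0519 → 47.0180 [stop]  node(6,3) S=140.1300 payoff=17.5200 vs cont=20.9093 → 20.9093 [wait]  node(6,4) S=177.4931 payoff=0.0000 vs cont=4.3870 → 4.3870 [wait]  node(6,5) S=224.8184 payoff=0.0000 vs cont=0.0000 → 0.0000 [wait]  node(6,6) S=284.7622 payoff=0.0000 vs cont=0.0000 → 0.0000 [wait]  ⇒ S*(6)=110.6320
t_5: node(5,0) S=77.6077 payoff=80.0423 vs cont=79.0761 → 80.0423 [stop]  node(5,1) S=98.3004 payoff=59.3496 vs cont=58.3834 → 59.3496 [stop]  node(5,2) S=124.5105 payoff=33.1395 vs cont=33.8459 → 33.8459 [wait]  node(5,3) S=157.7089 payoff=0.0000 vs cont=12.6278 → 12.6278 [wait]  node(5,4) S=199.7592 payoff=0.0000 vs cont=2.1952 → 2.1952 [wait]  node(5,5) S=253.0213 payoff=0.0000 vs cont=0.0000 → 0.0000 [wait]  ⇒ S*(5)=98.3004
t_4: node(4,0) S=87.3434 payoff=70.3066 vs cont=69.3405 → 70.3066 [stop]  node(4,1) S=110.6320 payoff=47.0180 vs cont=46.4005 → 47.0180 [stop]  node(4,2) S=140.1300 payoff=17.5200 vs cont=23.1680 → 23.1680 [wait]  node(4,3) S=177.4931 payoff=0.0000 vs cont=7.4023 → 7.4023 [wait]  node(4,4) S=224.8184 payoff=0.0000 vs cont=1.0985 → 1.0985 [wait]  ⇒ S*(4)=110.6320
t_3: node(3,0) S=98.3004 payoff=59.3496 vs cont=58.3834 → 59.3496 [stop]  node(3,1) S=124.5105 payoff=33.1395 vs cont=34.9605 → 34.9605 [wait]  node(3,2) S=157.7089 payoff=0.0000 vs cont=15.2460 → 15.2460 [wait]  node(3,3) S=199.7592 payoff=0.0000 vs cont=4.2462 → 4.2462 [wait]  ⇒ S*(3)=98.3004
t_2: node(2,0) S=110.6320 payoff=47.0180 vs cont=46.9505 → 47.0180 [stop]  node(2,1) S=140.1300 payoff=17.5200 vs cont=25.0177 → 25.0177 [wait]  node(2,2) S=177.4931 payoff=0.0000 vs cont=9.7245 → 9.7245 [wait]  ⇒ S*(2)=110.6320
t_1: node(1,0) S=124.5105 payoff=33.1395 vs cont=35.8733 → 35.8733 [wait]  node(1,1) S=157.7089 payoff=0.0000 vs cont=17.3176 → 17.3176 [wait]  ⇒ S*(1)=-
t_0: node(0,0) S=140.1300 payoff=17.5200 vs cont=26.4968 → 26.4968 [wait]  ⇒ S*(0)=-

price = 26.4968
boundary = - - 110.6320 98.3004 110.6320 98.3004 110.6320 124.5105
tree:
26.4968
35.8733 17.3176
47.0180 25.0177 9.7245
59.3496 34.9605 15.2460 4.2462
70.3066 47.0180 23.1680 7.4023 1.0985
80.0423 59.3496 33.8459 12.6278 2.1952 0.0000
88.6928 70.3066 47.0180 20.9093 4.3870 0.0000 0.0000
96.3790 80.0423 59.3496 33.1395 8.7670 0.0000 0.0000 0.0000
103.2086 88.6928 70.3066 47.0180 17.5200 0.0000 0.0000 0.0000 0.0000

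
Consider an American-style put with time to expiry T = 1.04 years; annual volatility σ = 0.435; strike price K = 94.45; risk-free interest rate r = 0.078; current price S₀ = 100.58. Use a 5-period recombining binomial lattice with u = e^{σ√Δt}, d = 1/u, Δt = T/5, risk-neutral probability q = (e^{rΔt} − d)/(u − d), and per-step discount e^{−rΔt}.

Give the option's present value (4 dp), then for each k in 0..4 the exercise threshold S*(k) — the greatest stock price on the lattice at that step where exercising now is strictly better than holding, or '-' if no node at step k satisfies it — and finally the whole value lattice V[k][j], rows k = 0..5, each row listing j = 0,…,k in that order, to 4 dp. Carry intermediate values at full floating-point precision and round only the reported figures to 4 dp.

price = 11.8561
boundary = - - - 55.4666 67.6382
tree:
11.8561
18.3505 5.5321
27.3909 9.6087 1.4989
38.9834 16.3099 2.9959 0.0000
48.9646 26.8118 5.9883 0.0000 0.0000
57.1497 38.9834 11.9694 0.0000 0.0000 0.0000

Δt=0.20800  u=1.21944  d=0.82005  q=0.49152  discount=0.98391
step 5 (expiry): payoffs max(K−S,0) = 57.1497 38.9834 11.9694 0.0000 0.0000 0.0000
step 4: (k=4,j=0): S=45.4854, (K−S)⁺=48.9646, hold=47.4446 ⇒ V=48.9646 exercise | (k=4,j=1): S=67.6382, (K−S)⁺=26.8118, hold=25.2918 ⇒ V=26.8118 exercise | (k=4,j=2): S=100.5800, (K−S)⁺=0.0000, hold=5.9883 ⇒ V=5.9883 continue | (k=4,j=3): S=149.5655, (K−S)⁺=0.0000, hold=0.0000 ⇒ V=0.0000 continue | (k=4,j=4): S=222.4084, (K−S)⁺=0.0000, hold=0.0000 ⇒ V=0.0000 continue  boundary S*=67.6382
step 3: (k=3,j=0): S=55.4666, (K−S)⁺=38.9834, hold=37.4634 ⇒ V=38.9834 exercise | (k=3,j=1): S=82.4806, (K−S)⁺=11.9694, hold=16.3099 ⇒ V=16.3099 continue | (k=3,j=2): S=122.6511, (K−S)⁺=0.0000, hold=2.9959 ⇒ V=2.9959 continue | (k=3,j=3): S=182.3859, (K−S)⁺=0.0000, hold=0.0000 ⇒ V=0.0000 continue  boundary S*=55.4666
step 2: (k=2,j=0): S=67.6382, (K−S)⁺=26.8118, hold=27.3909 ⇒ V=27.3909 continue | (k=2,j=1): S=100.5800, (K−S)⁺=0.0000, hold=9.6087 ⇒ V=9.6087 continue | (k=2,j=2): S=149.5655, (K−S)⁺=0.0000, hold=1.4989 ⇒ V=1.4989 continue  boundary S*=-
step 1: (k=1,j=0): S=82.4806, (K−S)⁺=11.9694, hold=18.3505 ⇒ V=18.3505 continue | (k=1,j=1): S=122.6511, (K−S)⁺=0.0000, hold=5.5321 ⇒ V=5.5321 continue  boundary S*=-
step 0: (k=0,j=0): S=100.5800, (K−S)⁺=0.0000, hold=11.8561 ⇒ V=11.8561 continue  boundary S*=-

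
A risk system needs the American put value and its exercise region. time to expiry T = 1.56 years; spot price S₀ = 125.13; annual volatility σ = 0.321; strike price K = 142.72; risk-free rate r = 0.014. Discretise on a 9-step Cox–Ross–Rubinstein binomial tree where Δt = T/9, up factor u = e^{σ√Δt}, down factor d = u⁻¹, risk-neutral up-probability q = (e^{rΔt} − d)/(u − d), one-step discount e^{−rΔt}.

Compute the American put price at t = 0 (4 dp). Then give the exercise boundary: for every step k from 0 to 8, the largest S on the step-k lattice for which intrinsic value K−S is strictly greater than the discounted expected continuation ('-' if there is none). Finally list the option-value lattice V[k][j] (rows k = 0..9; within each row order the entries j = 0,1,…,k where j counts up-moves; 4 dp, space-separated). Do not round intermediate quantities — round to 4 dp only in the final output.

params: Δt=0.17333 u=1.14298 d=0.87490 q=0.47570 e^(-rΔt)=0.99758
t_9 payoffs: 105.1364 93.6203 78.5755 58.9207 33.2435 0.0000 0.0000 0.0000 0.0000 0.0000
t_8: node(8,0) S=42.9574 payoff=99.7626 vs cont=99.4167 → 99.7626 [stop]  node(8,1) S=56.1202 payoff=86.5998 vs cont=86.2539 → 86.5998 [stop]  node(8,2) S=73.3162 payoff=69.4038 vs cont=69.0579 → 69.4038 [stop]  node(8,3) S=95.7813 payoff=46.9387 vs cont=46.5928 → 46.9387 [stop]  node(8,4) S=125.1300 payoff=17.5900 vs cont=17.3872 → 17.5900 [stop]  node(8,5) S=163.4716 payoff=0.0000 vs cont=0.0000 → 0.0000 [wait]  node(8,6) S=213.5615 payoff=0.0000 vs cont=0.0000 → 0.0000 [wait]  node(8,7) S=278.9998 payoff=0.0000 vs cont=0.0000 → 0.0000 [wait]  node(8,8) S=364.4892 payoff=0.0000 vs cont=0.0000 → 0.0000 [wait]  ⇒ S*(8)=125.1300
t_7: node(7,0) S=49.0997 payoff=93.6203 vs cont=93.2744 → 93.6203 [stop]  node(7,1) S=64.1445 payoff=78.5755 vs cont=78.2296 → 78.5755 [stop]  node(7,2) S=83.7993 payoff=58.9207 vs cont=58.5748 → 58.9207 [stop]  node(7,3) S=109.4765 payoff=33.2435 vs cont=32.8976 → 33.2435 [stop]  node(7,4) S=143.0217 payoff=0.0000 vs cont=9.2001 → 9.2001 [wait]  node(7,5) S=186.8455 payoff=0.0000 vs cont=0.0000 → 0.0000 [wait]  node(7,6) S=244.0976 payoff=0.0000 vs cont=0.0000 → 0.0000 [wait]  node(7,7) S=318.8924 payoff=0.0000 vs cont=0.0000 → 0.0000 [wait]  ⇒ S*(7)=109.4765
t_6: node(6,0) S=56.1202 payoff=86.5998 vs cont=86.2539 → 86.5998 [stop]  node(6,1) S=73.3162 payoff=69.4038 vs cont=69.0579 → 69.4038 [stop]  node(6,2) S=95.7813 payoff=46.9387 vs cont=46.5928 → 46.9387 [stop]  node(6,3) S=125.1300 payoff=17.5900 vs cont=21.7531 → 21.7531 [wait]  node(6,4) S=163.4716 payoff=0.0000 vs cont=4.8119 → 4.8119 [wait]  node(6,5) S=213.5615 payoff=0.0000 vs cont=0.0000 → 0.0000 [wait]  node(6,6) S=278.9998 payoff=0.0000 vs cont=0.0000 → 0.0000 [wait]  ⇒ S*(6)=95.7813
t_5: node(5,0) S=64.1445 payoff=78.5755 vs cont=78.2296 → 78.5755 [stop]  node(5,1) S=83.7993 payoff=58.9207 vs cont=58.5748 → 58.9207 [stop]  node(5,2) S=109.4765 payoff=33.2435 vs cont=34.8732 → 34.8732 [wait]  node(5,3) S=143.0217 payoff=0.0000 vs cont=13.6609 → 13.6609 [wait]  node(5,4) S=186.8455 payoff=0.0000 vs cont=2.5167 → 2.5167 [wait]  node(5,5) S=244.0976 payoff=0.0000 vs cont=0.0000 → 0.0000 [wait]  ⇒ S*(5)=83.7993
t_4: node(4,0) S=73.3162 payoff=69.4038 vs cont=69.0579 → 69.4038 [stop]  node(4,1) S=95.7813 payoff=46.9387 vs cont=47.3662 → 47.3662 [wait]  node(4,2) S=125.1300 payoff=17.5900 vs cont=24.7224 → 24.7224 [wait]  node(4,3) S=163.4716 payoff=0.0000 vs cont=8.3394 → 8.3394 [wait]  node(4,4) S=213.5615 payoff=0.0000 vs cont=1.3163 → 1.3163 [wait]  ⇒ S*(4)=73.3162
t_3: node(3,0) S=83.7993 payoff=58.9207 vs cont=58.7777 → 58.9207 [stop]  node(3,1) S=109.4765 payoff=33.2435 vs cont=36.5058 → 36.5058 [wait]  node(3,2) S=143.0217 payoff=0.0000 vs cont=16.8879 → 16.8879 [wait]  node(3,3) S=186.8455 payoff=0.0000 vs cont=4.9864 → 4.9864 [wait]  ⇒ S*(3)=83.7993
t_2: node(2,0) S=95.7813 payoff=46.9387 vs cont=48.1409 → 48.1409 [wait]  node(2,1) S=125.1300 payoff=17.5900 vs cont=27.1077 → 27.1077 [wait]  node(2,2) S=163.4716 payoff=0.0000 vs cont=11.1991 → 11.1991 [wait]  ⇒ S*(2)=-
t_1: node(1,0) S=109.4765 payoff=33.2435 vs cont=38.0429 → 38.0429 [wait]  node(1,1) S=143.0217 payoff=0.0000 vs cont=19.4926 → 19.4926 [wait]  ⇒ S*(1)=-
t_0: node(0,0) S=125.1300 payoff=17.5900 vs cont=29.1477 → 29.1477 [wait]  ⇒ S*(0)=-

price = 29.1477
boundary = - - - 83.7993 73.3162 83.7993 95.7813 109.4765 125.1300
tree:
29.1477
38.0429 19.4926
48.1409 27.1077 11.1991
58.9207 36.5058 16.8879 4.9864
69.4038 47.3662 24.7224 8.3394 1.3163
78.5755 58.9207 34.8732 13.6609 2.5167 0.0000
86.5998 69.4038 46.9387 21.7531 4.8119 0.0000 0.0000
93.6203 78.5755 58.9207 33.2435 9.2001 0.0000 0.0000 0.0000
99.7626 86.5998 69.4038 46.9387 17.5900 0.0000 0.0000 0.0000 0.0000
105.1364 93.6203 78.5755 58.9207 33.2435 0.0000 0.0000 0.0000 0.0000 0.0000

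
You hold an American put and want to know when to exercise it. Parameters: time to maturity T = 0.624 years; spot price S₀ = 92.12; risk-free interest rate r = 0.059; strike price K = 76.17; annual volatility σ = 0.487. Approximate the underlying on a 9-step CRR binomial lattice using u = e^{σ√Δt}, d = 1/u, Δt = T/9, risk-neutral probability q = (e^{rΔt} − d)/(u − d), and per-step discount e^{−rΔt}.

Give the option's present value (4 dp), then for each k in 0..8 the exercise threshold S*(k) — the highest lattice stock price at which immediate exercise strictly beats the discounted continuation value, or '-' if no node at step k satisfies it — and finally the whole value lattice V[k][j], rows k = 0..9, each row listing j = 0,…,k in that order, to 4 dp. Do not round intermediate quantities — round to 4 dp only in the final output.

Δt=0.06933  u=1.13682  d=0.87965  q=0.48392  discount=0.99592
step 9 (expiry): payoffs max(K−S,0) = 47.1207 38.6280 27.6524 13.4680 0.0000 0.0000 0.0000 0.0000 0.0000 0.0000
step 8: (k=8,j=0): S=33.0238, (K−S)⁺=43.1462, hold=42.8353 ⇒ V=43.1462 exercise | (k=8,j=1): S=42.6784, (K−S)⁺=33.4916, hold=33.1806 ⇒ V=33.4916 exercise | (k=8,j=2): S=55.1557, (K−S)⁺=21.0143, hold=20.7034 ⇒ V=21.0143 exercise | (k=8,j=3): S=71.2807, (K−S)⁺=4.8893, hold=6.9221 ⇒ V=6.9221 continue | (k=8,j=4): S=92.1200, (K−S)⁺=0.0000, hold=0.0000 ⇒ V=0.0000 continue | (k=8,j=5): S=119.0517, (K−S)⁺=0.0000, hold=0.0000 ⇒ V=0.0000 continue | (k=8,j=6): S=153.8571, (K−S)⁺=0.0000, hold=0.0000 ⇒ V=0.0000 continue | (k=8,j=7): S=198.8380, (K−S)⁺=0.0000, hold=0.0000 ⇒ V=0.0000 continue | (k=8,j=8): S=256.9693, (K−S)⁺=0.0000, hold=0.0000 ⇒ V=0.0000 continue  boundary S*=55.1557
step 7: (k=7,j=0): S=37.5420, (K−S)⁺=38.6280, hold=38.3170 ⇒ V=38.6280 exercise | (k=7,j=1): S=48.5176, (K−S)⁺=27.6524, hold=27.3414 ⇒ V=27.6524 exercise | (k=7,j=2): S=62.7020, (K−S)⁺=13.4680, hold=14.1368 ⇒ V=14.1368 continue | (k=7,j=3): S=81.0332, (K−S)⁺=0.0000, hold=3.5578 ⇒ V=3.5578 continue | (k=7,j=4): S=104.7237, (K−S)⁺=0.0000, hold=0.0000 ⇒ V=0.0000 continue | (k=7,j=5): S=135.3402, (K−S)⁺=0.0000, hold=0.0000 ⇒ V=0.0000 continue | (k=7,j=6): S=174.9075, (K−S)⁺=0.0000, hold=0.0000 ⇒ V=0.0000 continue | (k=7,j=7): S=226.0426, (K−S)⁺=0.0000, hold=0.0000 ⇒ V=0.0000 continue  boundary S*=48.5176
step 6: (k=6,j=0): S=42.6784, (K−S)⁺=33.4916, hold=33.1806 ⇒ V=33.4916 exercise | (k=6,j=1): S=55.1557, (K−S)⁺=21.0143, hold=21.0257 ⇒ V=21.0257 continue | (k=6,j=2): S=71.2807, (K−S)⁺=4.8893, hold=8.9805 ⇒ V=8.9805 continue | (k=6,j=3): S=92.1200, (K−S)⁺=0.0000, hold=1.8286 ⇒ V=1.8286 continue | (k=6,j=4): S=119.0517, (K−S)⁺=0.0000, hold=0.0000 ⇒ V=0.0000 continue | (k=6,j=5): S=153.8571, (K−S)⁺=0.0000, hold=0.0000 ⇒ V=0.0000 continue | (k=6,j=6): S=198.8380, (K−S)⁺=0.0000, hold=0.0000 ⇒ V=0.0000 continue  boundary S*=42.6784
step 5: (k=5,j=0): S=48.5176, (K−S)⁺=27.6524, hold=27.3469 ⇒ V=27.6524 exercise | (k=5,j=1): S=62.7020, (K−S)⁺=13.4680, hold=15.1347 ⇒ V=15.1347 continue | (k=5,j=2): S=81.0332, (K−S)⁺=0.0000, hold=5.4970 ⇒ V=5.4970 continue | (k=5,j=3): S=104.7237, (K−S)⁺=0.0000, hold=0.9398 ⇒ V=0.9398 continue | (k=5,j=4): S=135.3402, (K−S)⁺=0.0000, hold=0.0000 ⇒ V=0.0000 continue | (k=5,j=5): S=174.9075, (K−S)⁺=0.0000, hold=0.0000 ⇒ V=0.0000 continue  boundary S*=48.5176
step 4: (k=4,j=0): S=55.1557, (K−S)⁺=21.0143, hold=21.5066 ⇒ V=21.5066 continue | (k=4,j=1): S=71.2807, (K−S)⁺=4.8893, hold=10.4280 ⇒ V=10.4280 continue | (k=4,j=2): S=92.1200, (K−S)⁺=0.0000, hold=3.2782 ⇒ V=3.2782 continue | (k=4,j=3): S=119.0517, (K−S)⁺=0.0000, hold=0.4830 ⇒ V=0.4830 continue | (k=4,j=4): S=153.8571, (K−S)⁺=0.0000, hold=0.0000 ⇒ V=0.0000 continue  boundary S*=-
step 3: (k=3,j=0): S=62.7020, (K−S)⁺=13.4680, hold=16.0795 ⇒ V=16.0795 continue | (k=3,j=1): S=81.0332, (K−S)⁺=0.0000, hold=6.9396 ⇒ V=6.9396 continue | (k=3,j=2): S=104.7237, (K−S)⁺=0.0000, hold=1.9177 ⇒ V=1.9177 continue | (k=3,j=3): S=135.3402, (K−S)⁺=0.0000, hold=0.2483 ⇒ V=0.2483 continue  boundary S*=-
step 2: (k=2,j=0): S=71.2807, (K−S)⁺=4.8893, hold=11.6089 ⇒ V=11.6089 continue | (k=2,j=1): S=92.1200, (K−S)⁺=0.0000, hold=4.4910 ⇒ V=4.4910 continue | (k=2,j=2): S=119.0517, (K−S)⁺=0.0000, hold=1.1053 ⇒ V=1.1053 continue  boundary S*=-
step 1: (k=1,j=0): S=81.0332, (K−S)⁺=0.0000, hold=8.1310 ⇒ V=8.1310 continue | (k=1,j=1): S=104.7237, (K−S)⁺=0.0000, hold=2.8409 ⇒ V=2.8409 continue  boundary S*=-
step 0: (k=0,j=0): S=92.1200, (K−S)⁺=0.0000, hold=5.5483 ⇒ V=5.5483 continue  boundary S*=-

price = 5.5483
boundary = - - - - - 48.5176 42.6784 48.5176 55.1557
tree:
5.5483
8.1310 2.8409
11.6089 4.4910 1.1053
16.0795 6.9396 1.9177 0.2483
21.5066 10.4280 3.2782 0.4830 0.0000
27.6524 15.1347 5.4970 0.9398 0.0000 0.0000
33.4916 21.0257 8.9805 1.8286 0.0000 0.0000 0.0000
38.6280 27.6524 14.1368 3.5578 0.0000 0.0000 0.0000 0.0000
43.1462 33.4916 21.0143 6.9221 0.0000 0.0000 0.0000 0.0000 0.0000
47.1207 38.6280 27.6524 13.4680 0.0000 0.0000 0.0000 0.0000 0.0000 0.0000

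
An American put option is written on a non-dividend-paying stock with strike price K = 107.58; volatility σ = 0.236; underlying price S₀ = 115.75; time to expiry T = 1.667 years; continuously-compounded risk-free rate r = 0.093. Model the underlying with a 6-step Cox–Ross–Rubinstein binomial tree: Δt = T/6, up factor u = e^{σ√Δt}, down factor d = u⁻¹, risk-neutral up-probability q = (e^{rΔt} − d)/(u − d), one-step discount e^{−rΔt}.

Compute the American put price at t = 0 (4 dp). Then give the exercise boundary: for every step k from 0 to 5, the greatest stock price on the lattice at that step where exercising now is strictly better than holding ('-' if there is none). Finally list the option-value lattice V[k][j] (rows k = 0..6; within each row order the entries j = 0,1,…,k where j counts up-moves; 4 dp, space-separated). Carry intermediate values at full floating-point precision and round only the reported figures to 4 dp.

price = 5.1804
boundary = - - 90.2553 79.6982 90.2553 79.6982
tree:
5.1804
9.6407 2.1047
17.3247 4.3748 0.5151
27.8818 8.8648 1.2405 0.0000
37.2041 17.3247 2.9874 0.0000 0.0000
45.4359 27.8818 7.1941 0.0000 0.0000 0.0000
52.7049 37.2041 17.3247 0.0000 0.0000 0.0000 0.0000

Δt=0.27783  u=1.13246  d=0.88303  q=0.57388  discount=0.97449
step 6 (expiry): payoffs max(K−S,0) = 52.7049 37.2041 17.3247 0.0000 0.0000 0.0000 0.0000
step 5: (k=5,j=0): S=62.1441, (K−S)⁺=45.4359, hold=42.6918 ⇒ V=45.4359 exercise | (k=5,j=1): S=79.6982, (K−S)⁺=27.8818, hold=25.1377 ⇒ V=27.8818 exercise | (k=5,j=2): S=102.2108, (K−S)⁺=5.3692, hold=7.1941 ⇒ V=7.1941 continue | (k=5,j=3): S=131.0827, (K−S)⁺=0.0000, hold=0.0000 ⇒ V=0.0000 continue | (k=5,j=4): S=168.1100, (K−S)⁺=0.0000, hold=0.0000 ⇒ V=0.0000 continue | (k=5,j=5): S=215.5967, (K−S)⁺=0.0000, hold=0.0000 ⇒ V=0.0000 continue  boundary S*=79.6982
step 4: (k=4,j=0): S=70.3759, (K−S)⁺=37.2041, hold=34.4600 ⇒ V=37.2041 exercise | (k=4,j=1): S=90.2553, (K−S)⁺=17.3247, hold=15.6012 ⇒ V=17.3247 exercise | (k=4,j=2): S=115.7500, (K−S)⁺=0.0000, hold=2.9874 ⇒ V=2.9874 continue | (k=4,j=3): S=148.4463, (K−S)⁺=0.0000, hold=0.0000 ⇒ V=0.0000 continue | (k=4,j=4): S=190.3785, (K−S)⁺=0.0000, hold=0.0000 ⇒ V=0.0000 continue  boundary S*=90.2553
step 3: (k=3,j=0): S=79.6982, (K−S)⁺=27.8818, hold=25.1377 ⇒ V=27.8818 exercise | (k=3,j=1): S=102.2108, (K−S)⁺=5.3692, hold=8.8648 ⇒ V=8.8648 continue | (k=3,j=2): S=131.0827, (K−S)⁺=0.0000, hold=1.2405 ⇒ V=1.2405 continue | (k=3,j=3): S=168.1100, (K−S)⁺=0.0000, hold=0.0000 ⇒ V=0.0000 continue  boundary S*=79.6982
step 2: (k=2,j=0): S=90.2553, (K−S)⁺=17.3247, hold=16.5355 ⇒ V=17.3247 exercise | (k=2,j=1): S=115.7500, (K−S)⁺=0.0000, hold=4.3748 ⇒ V=4.3748 continue | (k=2,j=2): S=148.4463, (K−S)⁺=0.0000, hold=0.5151 ⇒ V=0.5151 continue  boundary S*=90.2553
step 1: (k=1,j=0): S=102.2108, (K−S)⁺=5.3692, hold=9.6407 ⇒ V=9.6407 continue | (k=1,j=1): S=131.0827, (K−S)⁺=0.0000, hold=2.1047 ⇒ V=2.1047 continue  boundary S*=-
step 0: (k=0,j=0): S=115.7500, (K−S)⁺=0.0000, hold=5.1804 ⇒ V=5.1804 continue  boundary S*=-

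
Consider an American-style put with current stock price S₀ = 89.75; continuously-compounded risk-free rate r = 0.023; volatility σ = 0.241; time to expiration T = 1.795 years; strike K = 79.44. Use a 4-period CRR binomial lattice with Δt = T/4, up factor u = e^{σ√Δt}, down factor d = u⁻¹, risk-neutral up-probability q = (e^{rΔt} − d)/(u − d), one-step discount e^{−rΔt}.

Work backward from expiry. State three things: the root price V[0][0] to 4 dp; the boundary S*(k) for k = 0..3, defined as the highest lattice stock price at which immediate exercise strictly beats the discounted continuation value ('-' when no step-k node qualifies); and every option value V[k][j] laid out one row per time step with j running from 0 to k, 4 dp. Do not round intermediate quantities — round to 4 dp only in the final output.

params: Δt=0.44875 u=1.17521 d=0.85092 q=0.49172 e^(-rΔt)=0.98973
t_4 payoffs: 32.3879 14.4559 0.0000 0.0000 0.0000
t_3: node(3,0) S=55.2959 payoff=24.1441 vs cont=23.3284 → 24.1441 [stop]  node(3,1) S=76.3696 payoff=3.0704 vs cont=7.2722 → 7.2722 [wait]  node(3,2) S=105.4747 payoff=0.0000 vs cont=0.0000 → 0.0000 [wait]  node(3,3) S=145.6719 payoff=0.0000 vs cont=0.0000 → 0.0000 [wait]  ⇒ S*(3)=55.2959
t_2: node(2,0) S=64.9841 payoff=14.4559 vs cont=15.6852 → 15.6852 [wait]  node(2,1) S=89.7500 payoff=0.0000 vs cont=3.6584 → 3.6584 [wait]  node(2,2) S=123.9544 payoff=0.0000 vs cont=0.0000 → 0.0000 [wait]  ⇒ S*(2)=-
t_1: node(1,0) S=76.3696 payoff=3.0704 vs cont=9.6710 → 9.6710 [wait]  node(1,1) S=105.4747 payoff=0.0000 vs cont=1.8404 → 1.8404 [wait]  ⇒ S*(1)=-
t_0: node(0,0) S=89.7500 payoff=0.0000 vs cont=5.7608 → 5.7608 [wait]  ⇒ S*(0)=-

price = 5.7608
boundary = - - - 55.2959
tree:
5.7608
9.6710 1.8404
15.6852 3.6584 0.0000
24.1441 7.2722 0.0000 0.0000
32.3879 14.4559 0.0000 0.0000 0.0000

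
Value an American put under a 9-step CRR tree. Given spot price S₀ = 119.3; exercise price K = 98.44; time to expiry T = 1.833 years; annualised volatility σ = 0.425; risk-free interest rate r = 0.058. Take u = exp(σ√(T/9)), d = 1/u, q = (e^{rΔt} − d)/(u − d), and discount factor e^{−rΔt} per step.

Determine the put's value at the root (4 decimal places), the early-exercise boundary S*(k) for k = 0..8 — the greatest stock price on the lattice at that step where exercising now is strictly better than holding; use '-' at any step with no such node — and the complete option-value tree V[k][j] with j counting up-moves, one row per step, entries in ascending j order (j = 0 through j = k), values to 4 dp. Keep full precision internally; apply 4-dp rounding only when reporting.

price = 11.4844
boundary = - - - - 55.3923 45.7248 55.3923 67.1038 81.2915
tree:
11.4844
16.7372 6.1441
23.7200 9.6742 2.5164
32.5472 14.8543 4.3671 0.5972
43.0477 22.1076 7.4554 1.1688 0.0000
52.7152 31.6335 12.4545 2.2874 0.0000 0.0000
60.6955 43.0477 20.1932 4.4769 0.0000 0.0000 0.0000
67.2830 52.7152 31.3362 8.7619 0.0000 0.0000 0.0000 0.0000
72.7207 60.6955 43.0477 17.1485 0.0000 0.0000 0.0000 0.0000 0.0000
77.2095 67.2830 52.7152 31.3362 0.0000 0.0000 0.0000 0.0000 0.0000 0.0000

params: Δt=0.20367 u=1.21143 d=0.82547 q=0.48298 e^(-rΔt)=0.98826
t_9 payoffs: 77.2095 67.2830 52.7152 31.3362 0.0000 0.0000 0.0000 0.0000 0.0000 0.0000
t_8: node(8,0) S=25.7193 payoff=72.7207 vs cont=71.5647 → 72.7207 [stop]  node(8,1) S=37.7445 payoff=60.6955 vs cont=59.5395 → 60.6955 [stop]  node(8,2) S=55.3923 payoff=43.0477 vs cont=41.8917 → 43.0477 [stop]  node(8,3) S=81.2915 payoff=17.1485 vs cont=16.0110 → 17.1485 [stop]  node(8,4) S=119.3000 payoff=0.0000 vs cont=0.0000 → 0.0000 [wait]  node(8,5) S=175.0798 payoff=0.0000 vs cont=0.0000 → 0.0000 [wait]  node(8,6) S=256.9398 payoff=0.0000 vs cont=0.0000 → 0.0000 [wait]  node(8,7) S=377.0743 payoff=0.0000 vs cont=0.0000 → 0.0000 [wait]  node(8,8) S=553.3786 payoff=0.0000 vs cont=0.0000 → 0.0000 [wait]  ⇒ S*(8)=81.2915
t_7: node(7,0) S=31.1570 payoff=67.2830 vs cont=66.1270 → 67.2830 [stop]  node(7,1) S=45.7248 payoff=52.7152 vs cont=51.5592 → 52.7152 [stop]  node(7,2) S=67.1038 payoff=31.3362 vs cont=30.1802 → 31.3362 [stop]  node(7,3) S=98.4788 payoff=0.0000 vs cont=8.7619 → 8.7619 [wait]  node(7,4) S=144.5234 payoff=0.0000 vs cont=0.0000 → 0.0000 [wait]  node(7,5) S=212.0966 payoff=0.0000 vs cont=0.0000 → 0.0000 [wait]  node(7,6) S=311.2642 payoff=0.0000 vs cont=0.0000 → 0.0000 [wait]  node(7,7) S=456.7985 payoff=0.0000 vs cont=0.0000 → 0.0000 [wait]  ⇒ S*(7)=67.1038
t_6: node(6,0) S=37.7445 payoff=60.6955 vs cont=59.5395 → 60.6955 [stop]  node(6,1) S=55.3923 payoff=43.0477 vs cont=41.8917 → 43.0477 [stop]  node(6,2) S=81.2915 payoff=17.1485 vs cont=20.1932 → 20.1932 [wait]  node(6,3) S=119.3000 payoff=0.0000 vs cont=4.4769 → 4.4769 [wait]  node(6,4) S=175.0798 payoff=0.0000 vs cont=0.0000 → 0.0000 [wait]  node(6,5) S=256.9398 payoff=0.0000 vs cont=0.0000 → 0.0000 [wait]  node(6,6) S=377.0743 payoff=0.0000 vs cont=0.0000 → 0.0000 [wait]  ⇒ S*(6)=55.3923
t_5: node(5,0) S=45.7248 payoff=52.7152 vs cont=51.5592 → 52.7152 [stop]  node(5,1) S=67.1038 payoff=31.3362 vs cont=31.6335 → 31.6335 [wait]  node(5,2) S=98.4788 payoff=0.0000 vs cont=12.4545 → 12.4545 [wait]  node(5,3) S=144.5234 payoff=0.0000 vs cont=2.2874 → 2.2874 [wait]  node(5,4) S=212.0966 payoff=0.0000 vs cont=0.0000 → 0.0000 [wait]  node(5,5) S=311.2642 payoff=0.0000 vs cont=0.0000 → 0.0000 [wait]  ⇒ S*(5)=45.7248
t_4: node(4,0) S=55.3923 payoff=43.0477 vs cont=42.0336 → 43.0477 [stop]  node(4,1) S=81.2915 payoff=17.1485 vs cont=22.1076 → 22.1076 [wait]  node(4,2) S=119.3000 payoff=0.0000 vs cont=7.4554 → 7.4554 [wait]  node(4,3) S=175.0798 payoff=0.0000 vs cont=1.1688 → 1.1688 [wait]  node(4,4) S=256.9398 payoff=0.0000 vs cont=0.0000 → 0.0000 [wait]  ⇒ S*(4)=55.3923
t_3: node(3,0) S=67.1038 payoff=31.3362 vs cont=32.5472 → 32.5472 [wait]  node(3,1) S=98.4788 payoff=0.0000 vs cont=14.8543 → 14.8543 [wait]  node(3,2) S=144.5234 payoff=0.0000 vs cont=4.3671 → 4.3671 [wait]  node(3,3) S=212.0966 payoff=0.0000 vs cont=0.5972 → 0.5972 [wait]  ⇒ S*(3)=-
t_2: node(2,0) S=81.2915 payoff=17.1485 vs cont=23.7200 → 23.7200 [wait]  node(2,1) S=119.3000 payoff=0.0000 vs cont=9.6742 → 9.6742 [wait]  node(2,2) S=175.0798 payoff=0.0000 vs cont=2.5164 → 2.5164 [wait]  ⇒ S*(2)=-
t_1: node(1,0) S=98.4788 payoff=0.0000 vs cont=16.7372 → 16.7372 [wait]  node(1,1) S=144.5234 payoff=0.0000 vs cont=6.1441 → 6.1441 [wait]  ⇒ S*(1)=-
t_0: node(0,0) S=119.3000 payoff=0.0000 vs cont=11.4844 → 11.4844 [wait]  ⇒ S*(0)=-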